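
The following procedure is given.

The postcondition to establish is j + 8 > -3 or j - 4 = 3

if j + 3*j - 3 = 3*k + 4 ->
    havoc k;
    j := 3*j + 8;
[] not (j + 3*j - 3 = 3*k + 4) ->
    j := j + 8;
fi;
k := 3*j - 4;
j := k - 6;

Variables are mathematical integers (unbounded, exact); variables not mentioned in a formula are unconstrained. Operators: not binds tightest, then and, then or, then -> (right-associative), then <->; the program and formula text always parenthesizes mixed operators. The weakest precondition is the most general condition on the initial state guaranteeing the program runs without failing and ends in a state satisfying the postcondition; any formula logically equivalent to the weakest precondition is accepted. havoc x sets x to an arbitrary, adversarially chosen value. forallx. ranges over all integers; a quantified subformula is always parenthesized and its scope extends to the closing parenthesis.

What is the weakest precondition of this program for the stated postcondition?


Working backward. After the program, the postcondition j + 8 > -3 or j - 4 = 3 must hold; in canonical form it is j > -11 or j = 7.
Before j := k - 6: k > -5 or k = 13
Before k := 3*j - 4: 3*j > -1 or 3*j = 17
Then branch requires 9*j > -25 or 9*j = -7; else branch requires 3*j > -25 or 3*j = -7.
Before the if: (4*j = 3*k + 7 -> (9*j > -25 or 9*j = -7)) and ((not (4*j = 3*k + 7)) -> (3*j > -25 or 3*j = -7))
Answer: WP = (4*j = 3*k + 7 -> (9*j > -25 or 9*j = -7)) and ((not (4*j = 3*k + 7)) -> (3*j > -25 or 3*j = -7))


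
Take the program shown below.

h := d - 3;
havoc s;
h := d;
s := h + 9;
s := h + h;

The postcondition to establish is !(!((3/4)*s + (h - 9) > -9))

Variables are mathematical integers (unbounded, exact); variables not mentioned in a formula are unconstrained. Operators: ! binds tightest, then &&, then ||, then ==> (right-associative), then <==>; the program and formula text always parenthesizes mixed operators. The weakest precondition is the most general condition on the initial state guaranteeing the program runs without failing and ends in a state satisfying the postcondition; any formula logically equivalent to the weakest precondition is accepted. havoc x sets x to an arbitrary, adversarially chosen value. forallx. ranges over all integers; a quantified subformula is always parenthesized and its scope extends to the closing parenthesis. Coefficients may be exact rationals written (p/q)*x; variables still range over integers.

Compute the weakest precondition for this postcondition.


Working backward. After the program, the postcondition !(!((3/4)*s + (h - 9) > -9)) must hold; in canonical form it is h + (3/4)*s > 0.
Before s := h + h: (5/2)*h > 0
Before s := h + 9: (5/2)*h > 0
Before h := d: (5/2)*d > 0
Before havoc s: (5/2)*d > 0
Before h := d - 3: (5/2)*d > 0
Answer: WP = (5/2)*d > 0


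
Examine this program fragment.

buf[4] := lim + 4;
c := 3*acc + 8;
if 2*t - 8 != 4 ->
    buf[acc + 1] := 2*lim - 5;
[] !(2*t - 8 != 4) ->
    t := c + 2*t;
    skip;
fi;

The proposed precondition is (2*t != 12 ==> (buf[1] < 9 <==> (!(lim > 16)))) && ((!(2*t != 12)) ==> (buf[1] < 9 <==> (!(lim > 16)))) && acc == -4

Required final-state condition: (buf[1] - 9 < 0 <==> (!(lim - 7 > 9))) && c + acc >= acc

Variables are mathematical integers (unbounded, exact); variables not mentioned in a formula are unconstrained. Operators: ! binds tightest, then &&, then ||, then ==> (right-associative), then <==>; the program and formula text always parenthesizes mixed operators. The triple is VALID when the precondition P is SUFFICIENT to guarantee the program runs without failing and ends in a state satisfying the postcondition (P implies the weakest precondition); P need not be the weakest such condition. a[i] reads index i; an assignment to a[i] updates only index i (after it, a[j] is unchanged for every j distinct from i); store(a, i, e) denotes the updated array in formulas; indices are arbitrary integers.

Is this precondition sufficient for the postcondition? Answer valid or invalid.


Working backward. After the program, the postcondition (buf[1] - 9 < 0 <==> (!(lim - 7 > 9))) && c + acc >= acc must hold; in canonical form it is (buf[1] < 9 <==> (!(lim > 16))) && c >= 0.
Then branch requires (store(buf, acc + 1, 2*lim - 5)[1] < 9 <==> (!(lim > 16))) && c >= 0; else branch requires (buf[1] < 9 <==> (!(lim > 16))) && c >= 0.
Before the if: (2*t != 12 ==> ((store(buf, acc + 1, 2*lim - 5)[1] < 9 <==> (!(lim > 16))) && c >= 0)) && ((!(2*t != 12)) ==> ((buf[1] < 9 <==> (!(lim > 16))) && c >= 0))
Before c := 3*acc + 8: (2*t != 12 ==> ((store(buf, acc + 1, 2*lim - 5)[1] < 9 <==> (!(lim > 16))) && 3*acc >= -8)) && ((!(2*t != 12)) ==> ((buf[1] < 9 <==> (!(lim > 16))) && 3*acc >= -8))
Before buf[4] := lim + 4: (2*t != 12 ==> ((store(store(buf, 4, lim + 4), acc + 1, 2*lim - 5)[1] < 9 <==> (!(lim > 16))) && 3*acc >= -8)) && ((!(2*t != 12)) ==> ((buf[1] < 9 <==> (!(lim > 16))) && 3*acc >= -8))
The weakest precondition is (2*t != 12 ==> ((store(store(buf, 4, lim + 4), acc + 1, 2*lim - 5)[1] < 9 <==> (!(lim > 16))) && 3*acc >= -8)) && ((!(2*t != 12)) ==> ((buf[1] < 9 <==> (!(lim > 16))) && 3*acc >= -8)).
Check whether (2*t != 12 ==> (buf[1] < 9 <==> (!(lim > 16)))) && ((!(2*t != 12)) ==> (buf[1] < 9 <==> (!(lim > 16)))) && acc == -4 implies it.
Countermodel: at the initial state acc = -4, buf = {[-3] = 8, [1] = 8, [4] = 8, elsewhere 8}, lim = 16, t = 7, the precondition holds but the weakest precondition fails.
Answer: invalid


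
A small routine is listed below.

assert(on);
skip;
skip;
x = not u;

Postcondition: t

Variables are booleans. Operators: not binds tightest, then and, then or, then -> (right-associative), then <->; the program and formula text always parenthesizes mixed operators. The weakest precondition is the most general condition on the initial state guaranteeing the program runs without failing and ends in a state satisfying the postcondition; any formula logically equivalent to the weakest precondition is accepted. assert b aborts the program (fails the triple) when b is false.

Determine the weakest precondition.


Working backward. After the program, t must hold.
Before x := not u: t
Before skip: t
Before skip: t
Before assert on: on and t
Answer: WP = on and t


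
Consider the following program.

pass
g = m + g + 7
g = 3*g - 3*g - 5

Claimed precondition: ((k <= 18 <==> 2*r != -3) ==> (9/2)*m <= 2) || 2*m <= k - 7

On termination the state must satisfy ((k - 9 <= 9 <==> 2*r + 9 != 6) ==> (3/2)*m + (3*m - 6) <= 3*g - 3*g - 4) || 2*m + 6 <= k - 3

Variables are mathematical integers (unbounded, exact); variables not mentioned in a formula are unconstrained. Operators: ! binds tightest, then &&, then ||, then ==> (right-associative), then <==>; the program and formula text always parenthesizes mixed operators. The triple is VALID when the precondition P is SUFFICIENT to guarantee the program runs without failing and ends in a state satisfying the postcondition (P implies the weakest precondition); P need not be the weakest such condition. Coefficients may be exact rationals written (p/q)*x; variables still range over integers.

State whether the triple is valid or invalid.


Working backward. After the program, the postcondition ((k - 9 <= 9 <==> 2*r + 9 != 6) ==> (3/2)*m + (3*m - 6) <= 3*g - 3*g - 4) || 2*m + 6 <= k - 3 must hold; in canonical form it is ((k <= 18 <==> 2*r != -3) ==> (9/2)*m <= 2) || 2*m <= k - 9.
Before g := 3*g - 3*g - 5: ((k <= 18 <==> 2*r != -3) ==> (9/2)*m <= 2) || 2*m <= k - 9
Before g := m + g + 7: ((k <= 18 <==> 2*r != -3) ==> (9/2)*m <= 2) || 2*m <= k - 9
Before skip: ((k <= 18 <==> 2*r != -3) ==> (9/2)*m <= 2) || 2*m <= k - 9
The weakest precondition is ((k <= 18 <==> 2*r != -3) ==> (9/2)*m <= 2) || 2*m <= k - 9.
Check whether ((k <= 18 <==> 2*r != -3) ==> (9/2)*m <= 2) || 2*m <= k - 7 implies it.
Countermodel: at the initial state k = 9, m = 1, r = 0, the precondition holds but the weakest precondition fails.
Answer: invalid


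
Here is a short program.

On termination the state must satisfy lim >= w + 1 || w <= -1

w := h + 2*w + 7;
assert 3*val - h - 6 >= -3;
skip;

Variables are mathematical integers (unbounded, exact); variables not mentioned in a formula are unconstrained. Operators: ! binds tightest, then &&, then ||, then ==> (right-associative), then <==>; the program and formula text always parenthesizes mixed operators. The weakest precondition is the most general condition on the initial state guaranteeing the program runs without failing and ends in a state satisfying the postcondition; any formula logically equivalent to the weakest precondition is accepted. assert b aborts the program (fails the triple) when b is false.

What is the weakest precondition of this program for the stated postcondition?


Working backward. After the program, lim >= w + 1 || w <= -1 must hold.
Before skip: lim >= w + 1 || w <= -1
Before assert 3*val - h - 6 >= -3: 3*val >= h + 3 && (lim >= w + 1 || w <= -1)
Before w := h + 2*w + 7: 3*val >= h + 3 && (lim >= h + 2*w + 8 || h + 2*w <= -8)
Answer: WP = 3*val >= h + 3 && (lim >= h + 2*w + 8 || h + 2*w <= -8)


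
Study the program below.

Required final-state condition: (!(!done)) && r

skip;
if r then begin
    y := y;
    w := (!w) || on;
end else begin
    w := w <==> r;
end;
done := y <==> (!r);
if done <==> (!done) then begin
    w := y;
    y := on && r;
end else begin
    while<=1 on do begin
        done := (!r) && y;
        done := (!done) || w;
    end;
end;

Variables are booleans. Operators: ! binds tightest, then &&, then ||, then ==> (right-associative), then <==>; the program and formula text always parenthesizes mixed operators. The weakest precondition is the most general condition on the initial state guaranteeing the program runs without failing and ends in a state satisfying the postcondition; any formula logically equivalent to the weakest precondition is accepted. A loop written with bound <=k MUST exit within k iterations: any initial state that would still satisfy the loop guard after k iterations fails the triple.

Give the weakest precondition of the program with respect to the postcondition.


Working backward. After the program, the postcondition (!(!done)) && r must hold; in canonical form it is done && r.
Then branch requires done && r; else branch requires (on ==> ((!on) && ((!((!r) && y)) || w) && r)) && ((!on) ==> (done && r)).
Before the if: ((done <==> (!done)) ==> (done && r)) && ((!(done <==> (!done))) ==> ((on ==> ((!on) && ((!((!r) && y)) || w) && r)) && ((!on) ==> (done && r))))
Before done := y <==> (!r): (((y <==> (!r)) <==> (!(y <==> (!r)))) ==> ((y <==> (!r)) && r)) && ((!((y <==> (!r)) <==> (!(y <==> (!r))))) ==> ((on ==> ((!on) && ((!((!r) && y)) || w) && r)) && ((!on) ==> ((y <==> (!r)) && r))))
Then branch requires (((y <==> (!r)) <==> (!(y <==> (!r)))) ==> ((y <==> (!r)) && r)) && ((!((y <==> (!r)) <==> (!(y <==> (!r))))) ==> ((on ==> ((!on) && ((!((!r) && y)) || (!w) || on) && r)) && ((!on) ==> ((y <==> (!r)) && r)))); else branch requires (((y <==> (!r)) <==> (!(y <==> (!r)))) ==> ((y <==> (!r)) && r)) && ((!((y <==> (!r)) <==> (!(y <==> (!r))))) ==> ((on ==> ((!on) && ((!((!r) && y)) || (w <==> r)) && r)) && ((!on) ==> ((y <==> (!r)) && r)))).
Before the if: (r ==> ((((y <==> (!r)) <==> (!(y <==> (!r)))) ==> ((y <==> (!r)) && r)) && ((!((y <==> (!r)) <==> (!(y <==> (!r))))) ==> ((on ==> ((!on) && ((!((!r) && y)) || (!w) || on) && r)) && ((!on) ==> ((y <==> (!r)) && r)))))) && ((!r) ==> ((((y <==> (!r)) <==> (!(y <==> (!r)))) ==> ((y <==> (!r)) && r)) && ((!((y <==> (!r)) <==> (!(y <==> (!r))))) ==> ((on ==> ((!on) && ((!((!r) && y)) || (w <==> r)) && r)) && ((!on) ==> ((y <==> (!r)) && r))))))
Before skip: (r ==> ((((y <==> (!r)) <==> (!(y <==> (!r)))) ==> ((y <==> (!r)) && r)) && ((!((y <==> (!r)) <==> (!(y <==> (!r))))) ==> ((on ==> ((!on) && ((!((!r) && y)) || (!w) || on) && r)) && ((!on) ==> ((y <==> (!r)) && r)))))) && ((!r) ==> ((((y <==> (!r)) <==> (!(y <==> (!r)))) ==> ((y <==> (!r)) && r)) && ((!((y <==> (!r)) <==> (!(y <==> (!r))))) ==> ((on ==> ((!on) && ((!((!r) && y)) || (w <==> r)) && r)) && ((!on) ==> ((y <==> (!r)) && r))))))
Answer: WP = (r ==> ((((y <==> (!r)) <==> (!(y <==> (!r)))) ==> ((y <==> (!r)) && r)) && ((!((y <==> (!r)) <==> (!(y <==> (!r))))) ==> ((on ==> ((!on) && ((!((!r) && y)) || (!w) || on) && r)) && ((!on) ==> ((y <==> (!r)) && r)))))) && ((!r) ==> ((((y <==> (!r)) <==> (!(y <==> (!r)))) ==> ((y <==> (!r)) && r)) && ((!((y <==> (!r)) <==> (!(y <==> (!r))))) ==> ((on ==> ((!on) && ((!((!r) && y)) || (w <==> r)) && r)) && ((!on) ==> ((y <==> (!r)) && r))))))


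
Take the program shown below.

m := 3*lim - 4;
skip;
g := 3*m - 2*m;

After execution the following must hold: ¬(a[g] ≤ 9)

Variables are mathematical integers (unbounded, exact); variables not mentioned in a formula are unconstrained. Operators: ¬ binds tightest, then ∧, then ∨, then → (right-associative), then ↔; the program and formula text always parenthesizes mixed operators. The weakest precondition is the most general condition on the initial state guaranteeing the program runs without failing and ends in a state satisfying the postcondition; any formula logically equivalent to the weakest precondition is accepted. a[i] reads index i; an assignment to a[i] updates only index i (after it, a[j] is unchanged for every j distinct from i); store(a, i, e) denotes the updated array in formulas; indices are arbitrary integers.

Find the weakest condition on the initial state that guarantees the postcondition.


Working backward. After the program, ¬(a[g] ≤ 9) must hold.
Before g := 3*m - 2*m: ¬(a[m] ≤ 9)
Before skip: ¬(a[m] ≤ 9)
Before m := 3*lim - 4: ¬(a[3*lim - 4] ≤ 9)
Answer: WP = ¬(a[3*lim - 4] ≤ 9)


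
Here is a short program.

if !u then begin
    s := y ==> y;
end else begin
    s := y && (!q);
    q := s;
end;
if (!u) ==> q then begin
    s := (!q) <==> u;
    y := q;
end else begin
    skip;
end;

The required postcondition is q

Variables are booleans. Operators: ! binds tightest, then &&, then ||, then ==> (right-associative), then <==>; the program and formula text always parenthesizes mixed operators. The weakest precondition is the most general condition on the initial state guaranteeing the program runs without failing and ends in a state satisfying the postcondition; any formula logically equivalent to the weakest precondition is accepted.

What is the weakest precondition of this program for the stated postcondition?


Working backward. After the program, q must hold.
Then branch requires q; else branch requires q.
Before the if: (((!u) ==> q) ==> q) && ((!((!u) ==> q)) ==> q)
Then branch requires (((!u) ==> q) ==> q) && ((!((!u) ==> q)) ==> q); else branch requires (((!u) ==> (y && (!q))) ==> (y && (!q))) && ((!((!u) ==> (y && (!q)))) ==> (y && (!q))).
Before the if: ((!u) ==> ((((!u) ==> q) ==> q) && ((!((!u) ==> q)) ==> q))) && (u ==> ((((!u) ==> (y && (!q))) ==> (y && (!q))) && ((!((!u) ==> (y && (!q)))) ==> (y && (!q)))))
Answer: WP = ((!u) ==> ((((!u) ==> q) ==> q) && ((!((!u) ==> q)) ==> q))) && (u ==> ((((!u) ==> (y && (!q))) ==> (y && (!q))) && ((!((!u) ==> (y && (!q)))) ==> (y && (!q)))))


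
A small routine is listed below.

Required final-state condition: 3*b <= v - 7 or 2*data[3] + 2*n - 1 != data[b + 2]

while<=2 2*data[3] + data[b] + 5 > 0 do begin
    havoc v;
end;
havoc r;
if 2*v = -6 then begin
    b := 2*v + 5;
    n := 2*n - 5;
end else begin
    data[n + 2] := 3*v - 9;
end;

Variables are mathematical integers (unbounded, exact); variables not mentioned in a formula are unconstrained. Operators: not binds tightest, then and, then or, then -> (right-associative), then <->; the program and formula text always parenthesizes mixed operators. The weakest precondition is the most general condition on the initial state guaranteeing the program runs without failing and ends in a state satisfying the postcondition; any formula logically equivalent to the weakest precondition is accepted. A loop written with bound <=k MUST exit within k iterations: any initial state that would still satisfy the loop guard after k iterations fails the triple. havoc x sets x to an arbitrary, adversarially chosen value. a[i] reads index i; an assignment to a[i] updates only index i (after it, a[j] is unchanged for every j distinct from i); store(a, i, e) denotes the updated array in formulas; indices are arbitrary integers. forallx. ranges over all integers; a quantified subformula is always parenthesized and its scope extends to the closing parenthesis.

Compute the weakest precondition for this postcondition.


Working backward. After the program, the postcondition 3*b <= v - 7 or 2*data[3] + 2*n - 1 != data[b + 2] must hold; in canonical form it is 3*b <= v - 7 or 2*data[3] + 2*n != data[b + 2] + 1.
Then branch requires 5*v <= -22 or 2*data[3] + 4*n != data[2*v + 7] + 11; else branch requires 3*b <= v - 7 or 2*store(data, n + 2, 3*v - 9)[3] + 2*n != store(data, n + 2, 3*v - 9)[b + 2] + 1.
Before the if: (2*v = -6 -> (5*v <= -22 or 2*data[3] + 4*n != data[2*v + 7] + 11)) and ((not (2*v = -6)) -> (3*b <= v - 7 or 2*store(data, n + 2, 3*v - 9)[3] + 2*n != store(data, n + 2, 3*v - 9)[b + 2] + 1))
Before havoc r: (2*v = -6 -> (5*v <= -22 or 2*data[3] + 4*n != data[2*v + 7] + 11)) and ((not (2*v = -6)) -> (3*b <= v - 7 or 2*store(data, n + 2, 3*v - 9)[3] + 2*n != store(data, n + 2, 3*v - 9)[b + 2] + 1))
Before the loop (bound <=2), unroll the exhaustion recursion (WP_0 = exit-now case; WP_j = one more guarded iteration, up to j = 2):
  WP_0: (not (2*data[3] + data[b] > -5)) and (2*v = -6 -> (5*v <= -22 or 2*data[3] + 4*n != data[2*v + 7] + 11)) and ((not (2*v = -6)) -> (3*b <= v - 7 or 2*store(data, n + 2, 3*v - 9)[3] + 2*n != store(data, n + 2, 3*v - 9)[b + 2] + 1))
  WP_1: (2*data[3] + data[b] > -5 -> (forall v_1. ((not (2*data[3] + data[b] > -5)) and (2*v_1 = -6 -> (5*v_1 <= -22 or 2*data[3] + 4*n != data[2*v_1 + 7] + 11)) and ((not (2*v_1 = -6)) -> (3*b <= v_1 - 7 or 2*store(data, n + 2, 3*v_1 - 9)[3] + 2*n != store(data, n + 2, 3*v_1 - 9)[b + 2] + 1))))) and ((not (2*data[3] + data[b] > -5)) -> ((2*v = -6 -> (5*v <= -22 or 2*data[3] + 4*n != data[2*v + 7] + 11)) and ((not (2*v = -6)) -> (3*b <= v - 7 or 2*store(data, n + 2, 3*v - 9)[3] + 2*n != store(data, n + 2, 3*v - 9)[b + 2] + 1))))
  WP_2: (2*data[3] + data[b] > -5 -> (forall v_2. ((2*data[3] + data[b] > -5 -> (forall v_1. ((not (2*data[3] + data[b] > -5)) and (2*v_1 = -6 -> (5*v_1 <= -22 or 2*data[3] + 4*n != data[2*v_1 + 7] + 11)) and ((not (2*v_1 = -6)) -> (3*b <= v_1 - 7 or 2*store(data, n + 2, 3*v_1 - 9)[3] + 2*n != store(data, n + 2, 3*v_1 - 9)[b + 2] + 1))))) and ((not (2*data[3] + data[b] > -5)) -> ((2*v_2 = -6 -> (5*v_2 <= -22 or 2*data[3] + 4*n != data[2*v_2 + 7] + 11)) and ((not (2*v_2 = -6)) -> (3*b <= v_2 - 7 or 2*store(data, n + 2, 3*v_2 - 9)[3] + 2*n != store(data, n + 2, 3*v_2 - 9)[b + 2] + 1))))))) and ((not (2*data[3] + data[b] > -5)) -> ((2*v = -6 -> (5*v <= -22 or 2*data[3] + 4*n != data[2*v + 7] + 11)) and ((not (2*v = -6)) -> (3*b <= v - 7 or 2*store(data, n + 2, 3*v - 9)[3] + 2*n != store(data, n + 2, 3*v - 9)[b + 2] + 1))))
So before the loop: (2*data[3] + data[b] > -5 -> (forall v_2. ((2*data[3] + data[b] > -5 -> (forall v_1. ((not (2*data[3] + data[b] > -5)) and (2*v_1 = -6 -> (5*v_1 <= -22 or 2*data[3] + 4*n != data[2*v_1 + 7] + 11)) and ((not (2*v_1 = -6)) -> (3*b <= v_1 - 7 or 2*store(data, n + 2, 3*v_1 - 9)[3] + 2*n != store(data, n + 2, 3*v_1 - 9)[b + 2] + 1))))) and ((not (2*data[3] + data[b] > -5)) -> ((2*v_2 = -6 -> (5*v_2 <= -22 or 2*data[3] + 4*n != data[2*v_2 + 7] + 11)) and ((not (2*v_2 = -6)) -> (3*b <= v_2 - 7 or 2*store(data, n + 2, 3*v_2 - 9)[3] + 2*n != store(data, n + 2, 3*v_2 - 9)[b + 2] + 1))))))) and ((not (2*data[3] + data[b] > -5)) -> ((2*v = -6 -> (5*v <= -22 or 2*data[3] + 4*n != data[2*v + 7] + 11)) and ((not (2*v = -6)) -> (3*b <= v - 7 or 2*store(data, n + 2, 3*v - 9)[3] + 2*n != store(data, n + 2, 3*v - 9)[b + 2] + 1))))
Answer: WP = (2*data[3] + data[b] > -5 -> (forall v_2. ((2*data[3] + data[b] > -5 -> (forall v_1. ((not (2*data[3] + data[b] > -5)) and (2*v_1 = -6 -> (5*v_1 <= -22 or 2*data[3] + 4*n != data[2*v_1 + 7] + 11)) and ((not (2*v_1 = -6)) -> (3*b <= v_1 - 7 or 2*store(data, n + 2, 3*v_1 - 9)[3] + 2*n != store(data, n + 2, 3*v_1 - 9)[b + 2] + 1))))) and ((not (2*data[3] + data[b] > -5)) -> ((2*v_2 = -6 -> (5*v_2 <= -22 or 2*data[3] + 4*n != data[2*v_2 + 7] + 11)) and ((not (2*v_2 = -6)) -> (3*b <= v_2 - 7 or 2*store(data, n + 2, 3*v_2 - 9)[3] + 2*n != store(data, n + 2, 3*v_2 - 9)[b + 2] + 1))))))) and ((not (2*data[3] + data[b] > -5)) -> ((2*v = -6 -> (5*v <= -22 or 2*data[3] + 4*n != data[2*v + 7] + 11)) and ((not (2*v = -6)) -> (3*b <= v - 7 or 2*store(data, n + 2, 3*v - 9)[3] + 2*n != store(data, n + 2, 3*v - 9)[b + 2] + 1))))


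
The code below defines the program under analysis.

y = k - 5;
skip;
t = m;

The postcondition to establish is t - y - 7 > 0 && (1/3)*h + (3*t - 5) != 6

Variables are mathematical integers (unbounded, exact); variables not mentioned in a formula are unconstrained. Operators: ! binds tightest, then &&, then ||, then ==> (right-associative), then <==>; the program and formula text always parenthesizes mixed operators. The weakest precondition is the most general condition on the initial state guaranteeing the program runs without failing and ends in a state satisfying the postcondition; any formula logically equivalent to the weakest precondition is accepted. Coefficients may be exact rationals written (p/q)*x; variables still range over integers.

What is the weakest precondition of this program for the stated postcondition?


Working backward. After the program, the postcondition t - y - 7 > 0 && (1/3)*h + (3*t - 5) != 6 must hold; in canonical form it is t > y + 7 && (1/3)*h + 3*t != 11.
Before t := m: m > y + 7 && (1/3)*h + 3*m != 11
Before skip: m > y + 7 && (1/3)*h + 3*m != 11
Before y := k - 5: m > k + 2 && (1/3)*h + 3*m != 11
Answer: WP = m > k + 2 && (1/3)*h + 3*m != 11


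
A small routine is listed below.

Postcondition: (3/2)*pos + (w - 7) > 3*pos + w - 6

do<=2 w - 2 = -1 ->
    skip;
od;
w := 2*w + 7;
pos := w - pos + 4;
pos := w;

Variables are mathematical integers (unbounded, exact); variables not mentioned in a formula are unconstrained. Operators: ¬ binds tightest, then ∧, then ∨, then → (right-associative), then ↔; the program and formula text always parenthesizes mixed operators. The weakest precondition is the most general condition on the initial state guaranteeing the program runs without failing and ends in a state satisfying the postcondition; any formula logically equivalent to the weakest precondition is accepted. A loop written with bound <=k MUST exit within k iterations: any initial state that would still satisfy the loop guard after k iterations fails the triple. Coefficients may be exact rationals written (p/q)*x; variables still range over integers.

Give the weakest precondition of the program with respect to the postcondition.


Working backward. After the program, the postcondition (3/2)*pos + (w - 7) > 3*pos + w - 6 must hold; in canonical form it is (3/2)*pos < -1.
Before pos := w: (3/2)*w < -1
Before pos := w - pos + 4: (3/2)*w < -1
Before w := 2*w + 7: 3*w < -23/2
Before the loop (bound <=2), unroll the exhaustion recursion (WP_0 = exit-now case; WP_j = one more guarded iteration, up to j = 2):
  WP_0: (¬(w = 1)) ∧ 3*w < -23/2
  WP_1: (w = 1 → ((¬(w = 1)) ∧ 3*w < -23/2)) ∧ ((¬(w = 1)) → 3*w < -23/2)
  WP_2: (w = 1 → ((w = 1 → ((¬(w = 1)) ∧ 3*w < -23/2)) ∧ ((¬(w = 1)) → 3*w < -23/2))) ∧ ((¬(w = 1)) → 3*w < -23/2)
So before the loop: (w = 1 → ((w = 1 → ((¬(w = 1)) ∧ 3*w < -23/2)) ∧ ((¬(w = 1)) → 3*w < -23/2))) ∧ ((¬(w = 1)) → 3*w < -23/2)
Answer: WP = (w = 1 → ((w = 1 → ((¬(w = 1)) ∧ 3*w < -23/2)) ∧ ((¬(w = 1)) → 3*w < -23/2))) ∧ ((¬(w = 1)) → 3*w < -23/2)


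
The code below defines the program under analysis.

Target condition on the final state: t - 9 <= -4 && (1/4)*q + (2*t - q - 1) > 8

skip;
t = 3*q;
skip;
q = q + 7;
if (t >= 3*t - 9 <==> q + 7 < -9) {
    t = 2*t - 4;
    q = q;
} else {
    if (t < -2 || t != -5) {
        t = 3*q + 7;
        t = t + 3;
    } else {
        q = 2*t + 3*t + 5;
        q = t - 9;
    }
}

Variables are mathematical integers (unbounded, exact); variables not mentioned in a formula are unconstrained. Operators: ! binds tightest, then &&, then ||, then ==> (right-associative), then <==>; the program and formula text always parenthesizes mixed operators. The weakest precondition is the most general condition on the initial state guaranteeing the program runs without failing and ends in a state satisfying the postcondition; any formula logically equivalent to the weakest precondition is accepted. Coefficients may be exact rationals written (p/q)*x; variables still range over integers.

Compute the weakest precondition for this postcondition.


Working backward. After the program, the postcondition t - 9 <= -4 && (1/4)*q + (2*t - q - 1) > 8 must hold; in canonical form it is t <= 5 && 2*t > (3/4)*q + 9.
Then branch requires 2*t <= 9 && 4*t > (3/4)*q + 17; else branch requires ((t < -2 || t != -5) ==> (3*q <= -5 && (21/4)*q > -11)) && ((!(t < -2 || t != -5)) ==> (t <= 5 && (5/4)*t > 9/4)).
Before the if: ((2*t <= 9 <==> q < -16) ==> (2*t <= 9 && 4*t > (3/4)*q + 17)) && ((!(2*t <= 9 <==> q < -16)) ==> (((t < -2 || t != -5) ==> (3*q <= -5 && (21/4)*q > -11)) && ((!(t < -2 || t != -5)) ==> (t <= 5 && (5/4)*t > 9/4))))
Before q := q + 7: ((2*t <= 9 <==> q < -23) ==> (2*t <= 9 && 4*t > (3/4)*q + 89/4)) && ((!(2*t <= 9 <==> q < -23)) ==> (((t < -2 || t != -5) ==> (3*q <= -26 && (21/4)*q > -191/4)) && ((!(t < -2 || t != -5)) ==> (t <= 5 && (5/4)*t > 9/4))))
Before skip: ((2*t <= 9 <==> q < -23) ==> (2*t <= 9 && 4*t > (3/4)*q + 89/4)) && ((!(2*t <= 9 <==> q < -23)) ==> (((t < -2 || t != -5) ==> (3*q <= -26 && (21/4)*q > -191/4)) && ((!(t < -2 || t != -5)) ==> (t <= 5 && (5/4)*t > 9/4))))
Before t := 3*q: ((6*q <= 9 <==> q < -23) ==> (6*q <= 9 && (45/4)*q > 89/4)) && ((!(6*q <= 9 <==> q < -23)) ==> (((3*q < -2 || 3*q != -5) ==> (3*q <= -26 && (21/4)*q > -191/4)) && ((!(3*q < -2 || 3*q != -5)) ==> (3*q <= 5 && (15/4)*q > 9/4))))
Before skip: ((6*q <= 9 <==> q < -23) ==> (6*q <= 9 && (45/4)*q > 89/4)) && ((!(6*q <= 9 <==> q < -23)) ==> (((3*q < -2 || 3*q != -5) ==> (3*q <= -26 && (21/4)*q > -191/4)) && ((!(3*q < -2 || 3*q != -5)) ==> (3*q <= 5 && (15/4)*q > 9/4))))
Answer: WP = ((6*q <= 9 <==> q < -23) ==> (6*q <= 9 && (45/4)*q > 89/4)) && ((!(6*q <= 9 <==> q < -23)) ==> (((3*q < -2 || 3*q != -5) ==> (3*q <= -26 && (21/4)*q > -191/4)) && ((!(3*q < -2 || 3*q != -5)) ==> (3*q <= 5 && (15/4)*q > 9/4))))


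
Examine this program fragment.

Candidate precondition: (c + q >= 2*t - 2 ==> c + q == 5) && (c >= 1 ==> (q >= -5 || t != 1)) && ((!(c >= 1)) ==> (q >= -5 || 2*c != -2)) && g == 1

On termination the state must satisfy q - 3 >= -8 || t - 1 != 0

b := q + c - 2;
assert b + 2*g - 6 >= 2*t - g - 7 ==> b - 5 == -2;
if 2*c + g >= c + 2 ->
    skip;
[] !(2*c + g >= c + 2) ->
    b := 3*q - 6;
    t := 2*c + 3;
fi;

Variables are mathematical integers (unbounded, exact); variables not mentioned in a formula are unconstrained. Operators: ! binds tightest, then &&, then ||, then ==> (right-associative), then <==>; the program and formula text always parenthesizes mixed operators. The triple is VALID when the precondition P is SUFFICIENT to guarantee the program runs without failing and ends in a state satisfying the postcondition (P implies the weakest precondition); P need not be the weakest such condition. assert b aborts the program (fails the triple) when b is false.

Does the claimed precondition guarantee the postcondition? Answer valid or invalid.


Working backward. After the program, the postcondition q - 3 >= -8 || t - 1 != 0 must hold; in canonical form it is q >= -5 || t != 1.
Then branch requires q >= -5 || t != 1; else branch requires q >= -5 || 2*c != -2.
Before the if: (c + g >= 2 ==> (q >= -5 || t != 1)) && ((!(c + g >= 2)) ==> (q >= -5 || 2*c != -2))
Before assert b + 2*g - 6 >= 2*t - g - 7 ==> b - 5 == -2: (b + 3*g >= 2*t - 1 ==> b == 3) && (c + g >= 2 ==> (q >= -5 || t != 1)) && ((!(c + g >= 2)) ==> (q >= -5 || 2*c != -2))
Before b := q + c - 2: (c + 3*g + q >= 2*t + 1 ==> c + q == 5) && (c + g >= 2 ==> (q >= -5 || t != 1)) && ((!(c + g >= 2)) ==> (q >= -5 || 2*c != -2))
The weakest precondition is (c + 3*g + q >= 2*t + 1 ==> c + q == 5) && (c + g >= 2 ==> (q >= -5 || t != 1)) && ((!(c + g >= 2)) ==> (q >= -5 || 2*c != -2)).
Check whether (c + q >= 2*t - 2 ==> c + q == 5) && (c >= 1 ==> (q >= -5 || t != 1)) && ((!(c >= 1)) ==> (q >= -5 || 2*c != -2)) && g == 1 implies it.
Every state satisfying the precondition satisfies the weakest precondition: the implication holds.
Answer: valid


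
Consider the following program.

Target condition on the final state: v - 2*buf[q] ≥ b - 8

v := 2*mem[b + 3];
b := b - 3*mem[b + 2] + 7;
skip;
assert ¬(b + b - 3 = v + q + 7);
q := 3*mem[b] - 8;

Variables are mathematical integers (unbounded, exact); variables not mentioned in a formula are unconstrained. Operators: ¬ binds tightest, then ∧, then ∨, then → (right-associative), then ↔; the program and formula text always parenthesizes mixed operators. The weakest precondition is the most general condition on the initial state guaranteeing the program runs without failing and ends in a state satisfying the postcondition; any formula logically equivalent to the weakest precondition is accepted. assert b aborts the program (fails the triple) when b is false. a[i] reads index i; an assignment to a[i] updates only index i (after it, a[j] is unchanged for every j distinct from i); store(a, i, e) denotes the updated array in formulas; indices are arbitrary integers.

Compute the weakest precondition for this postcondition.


Working backward. After the program, the postcondition v - 2*buf[q] ≥ b - 8 must hold; in canonical form it is v ≥ 2*buf[q] + b - 8.
Before q := 3*mem[b] - 8: v ≥ 2*buf[3*mem[b] - 8] + b - 8
Before assert ¬(b + b - 3 = v + q + 7): (¬(2*b = q + v + 10)) ∧ v ≥ 2*buf[3*mem[b] - 8] + b - 8
Before skip: (¬(2*b = q + v + 10)) ∧ v ≥ 2*buf[3*mem[b] - 8] + b - 8
Before b := b - 3*mem[b + 2] + 7: (¬(2*b = 6*mem[b + 2] + q + v - 4)) ∧ 3*mem[b + 2] + v ≥ 2*buf[3*mem[-3*mem[b + 2] + b + 7] - 8] + b - 1
Before v := 2*mem[b + 3]: (¬(2*b = 6*mem[b + 2] + 2*mem[b + 3] + q - 4)) ∧ 3*mem[b + 2] + 2*mem[b + 3] ≥ 2*buf[3*mem[-3*mem[b + 2] + b + 7] - 8] + b - 1
Answer: WP = (¬(2*b = 6*mem[b + 2] + 2*mem[b + 3] + q - 4)) ∧ 3*mem[b + 2] + 2*mem[b + 3] ≥ 2*buf[3*mem[-3*mem[b + 2] + b + 7] - 8] + b - 1


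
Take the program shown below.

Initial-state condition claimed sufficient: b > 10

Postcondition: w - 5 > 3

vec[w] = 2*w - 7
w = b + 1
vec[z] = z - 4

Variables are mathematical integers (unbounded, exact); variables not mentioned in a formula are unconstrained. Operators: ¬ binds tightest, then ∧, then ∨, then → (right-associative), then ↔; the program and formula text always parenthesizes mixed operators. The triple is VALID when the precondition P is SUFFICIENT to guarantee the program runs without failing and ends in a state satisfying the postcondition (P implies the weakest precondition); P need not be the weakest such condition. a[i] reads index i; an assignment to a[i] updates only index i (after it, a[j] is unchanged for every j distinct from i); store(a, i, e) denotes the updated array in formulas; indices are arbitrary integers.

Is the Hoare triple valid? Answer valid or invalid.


Working backward. After the program, the postcondition w - 5 > 3 must hold; in canonical form it is w > 8.
Before vec[z] := z - 4: w > 8
Before w := b + 1: b > 7
Before vec[w] := 2*w - 7: b > 7
The weakest precondition is b > 7.
Check whether b > 10 implies it.
Every state satisfying the precondition satisfies the weakest precondition: the implication holds.
Answer: valid


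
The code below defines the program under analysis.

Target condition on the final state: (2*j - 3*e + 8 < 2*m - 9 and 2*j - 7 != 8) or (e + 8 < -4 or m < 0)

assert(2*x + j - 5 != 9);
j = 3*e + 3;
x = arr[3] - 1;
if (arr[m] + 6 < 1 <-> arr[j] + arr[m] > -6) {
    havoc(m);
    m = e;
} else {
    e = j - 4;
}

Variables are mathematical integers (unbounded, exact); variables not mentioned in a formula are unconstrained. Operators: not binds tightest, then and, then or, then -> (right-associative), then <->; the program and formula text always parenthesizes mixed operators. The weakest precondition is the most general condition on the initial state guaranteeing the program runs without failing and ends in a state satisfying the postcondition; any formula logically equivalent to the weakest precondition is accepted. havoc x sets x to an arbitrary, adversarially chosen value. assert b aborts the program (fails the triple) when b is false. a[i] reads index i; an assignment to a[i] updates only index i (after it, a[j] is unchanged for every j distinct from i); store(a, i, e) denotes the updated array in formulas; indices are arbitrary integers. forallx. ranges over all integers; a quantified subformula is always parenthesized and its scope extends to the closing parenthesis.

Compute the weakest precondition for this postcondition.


Working backward. After the program, the postcondition (2*j - 3*e + 8 < 2*m - 9 and 2*j - 7 != 8) or (e + 8 < -4 or m < 0) must hold; in canonical form it is (2*j < 3*e + 2*m - 17 and 2*j != 15) or e < -12 or m < 0.
Then branch requires (2*j < 5*e - 17 and 2*j != 15) or e < -12 or e < 0; else branch requires (j + 2*m > 29 and 2*j != 15) or j < -8 or m < 0.
Before the if: ((arr[m] < -5 <-> arr[j] + arr[m] > -6) -> ((2*j < 5*e - 17 and 2*j != 15) or e < -12 or e < 0)) and ((not (arr[m] < -5 <-> arr[j] + arr[m] > -6)) -> ((j + 2*m > 29 and 2*j != 15) or j < -8 or m < 0))
Before x := arr[3] - 1: ((arr[m] < -5 <-> arr[j] + arr[m] > -6) -> ((2*j < 5*e - 17 and 2*j != 15) or e < -12 or e < 0)) and ((not (arr[m] < -5 <-> arr[j] + arr[m] > -6)) -> ((j + 2*m > 29 and 2*j != 15) or j < -8 or m < 0))
Before j := 3*e + 3: ((arr[m] < -5 <-> arr[3*e + 3] + arr[m] > -6) -> ((e < -23 and 6*e != 9) or e < -12 or e < 0)) and ((not (arr[m] < -5 <-> arr[3*e + 3] + arr[m] > -6)) -> ((3*e + 2*m > 26 and 6*e != 9) or 3*e < -11 or m < 0))
Before assert 2*x + j - 5 != 9: j + 2*x != 14 and ((arr[m] < -5 <-> arr[3*e + 3] + arr[m] > -6) -> ((e < -23 and 6*e != 9) or e < -12 or e < 0)) and ((not (arr[m] < -5 <-> arr[3*e + 3] + arr[m] > -6)) -> ((3*e + 2*m > 26 and 6*e != 9) or 3*e < -11 or m < 0))
Answer: WP = j + 2*x != 14 and ((arr[m] < -5 <-> arr[3*e + 3] + arr[m] > -6) -> ((e < -23 and 6*e != 9) or e < -12 or e < 0)) and ((not (arr[m] < -5 <-> arr[3*e + 3] + arr[m] > -6)) -> ((3*e + 2*m > 26 and 6*e != 9) or 3*e < -11 or m < 0))


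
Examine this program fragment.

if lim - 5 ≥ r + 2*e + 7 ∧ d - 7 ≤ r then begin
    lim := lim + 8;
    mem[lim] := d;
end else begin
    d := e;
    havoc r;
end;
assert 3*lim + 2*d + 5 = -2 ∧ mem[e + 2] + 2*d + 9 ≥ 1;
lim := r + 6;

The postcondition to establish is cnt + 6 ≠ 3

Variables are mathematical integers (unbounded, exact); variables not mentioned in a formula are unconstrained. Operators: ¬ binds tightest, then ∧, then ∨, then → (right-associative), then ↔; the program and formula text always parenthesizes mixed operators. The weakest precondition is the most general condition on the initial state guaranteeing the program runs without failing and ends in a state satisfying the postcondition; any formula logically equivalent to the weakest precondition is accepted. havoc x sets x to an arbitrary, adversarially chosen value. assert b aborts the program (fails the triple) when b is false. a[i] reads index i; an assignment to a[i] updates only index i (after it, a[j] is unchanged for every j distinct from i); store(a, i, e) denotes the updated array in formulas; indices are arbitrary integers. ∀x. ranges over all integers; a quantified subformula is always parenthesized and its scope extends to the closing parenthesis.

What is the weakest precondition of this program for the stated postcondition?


Working backward. After the program, the postcondition cnt + 6 ≠ 3 must hold; in canonical form it is cnt ≠ -3.
Before lim := r + 6: cnt ≠ -3
Before assert 3*lim + 2*d + 5 = -2 ∧ mem[e + 2] + 2*d + 9 ≥ 1: 2*d + 3*lim = -7 ∧ mem[e + 2] + 2*d ≥ -8 ∧ cnt ≠ -3
Then branch requires 2*d + 3*lim = -31 ∧ store(mem, lim + 8, d)[e + 2] + 2*d ≥ -8 ∧ cnt ≠ -3; else branch requires 2*e + 3*lim = -7 ∧ mem[e + 2] + 2*e ≥ -8 ∧ cnt ≠ -3.
Before the if: ((lim ≥ 2*e + r + 12 ∧ d ≤ r + 7) → (2*d + 3*lim = -31 ∧ store(mem, lim + 8, d)[e + 2] + 2*d ≥ -8 ∧ cnt ≠ -3)) ∧ ((¬(lim ≥ 2*e + r + 12 ∧ d ≤ r + 7)) → (2*e + 3*lim = -7 ∧ mem[e + 2] + 2*e ≥ -8 ∧ cnt ≠ -3))
Answer: WP = ((lim ≥ 2*e + r + 12 ∧ d ≤ r + 7) → (2*d + 3*lim = -31 ∧ store(mem, lim + 8, d)[e + 2] + 2*d ≥ -8 ∧ cnt ≠ -3)) ∧ ((¬(lim ≥ 2*e + r + 12 ∧ d ≤ r + 7)) → (2*e + 3*lim = -7 ∧ mem[e + 2] + 2*e ≥ -8 ∧ cnt ≠ -3))


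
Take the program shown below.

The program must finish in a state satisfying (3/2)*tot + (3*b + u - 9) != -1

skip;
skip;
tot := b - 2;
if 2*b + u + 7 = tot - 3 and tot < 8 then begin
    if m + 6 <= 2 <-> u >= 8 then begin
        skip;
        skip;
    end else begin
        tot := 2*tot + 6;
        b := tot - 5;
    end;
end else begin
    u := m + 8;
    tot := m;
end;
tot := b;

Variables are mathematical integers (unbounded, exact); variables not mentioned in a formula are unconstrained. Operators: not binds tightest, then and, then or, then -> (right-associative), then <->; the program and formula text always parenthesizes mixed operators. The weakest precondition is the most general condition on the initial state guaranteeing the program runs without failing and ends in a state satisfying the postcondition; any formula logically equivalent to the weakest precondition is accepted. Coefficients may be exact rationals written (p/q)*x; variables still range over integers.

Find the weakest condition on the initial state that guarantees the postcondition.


Working backward. After the program, the postcondition (3/2)*tot + (3*b + u - 9) != -1 must hold; in canonical form it is 3*b + (3/2)*tot + u != 8.
Before tot := b: (9/2)*b + u != 8
Then branch requires ((m <= -4 <-> u >= 8) -> (9/2)*b + u != 8) and ((not (m <= -4 <-> u >= 8)) -> 9*tot + u != 7/2); else branch requires (9/2)*b + m != 0.
Before the if: ((2*b + u = tot - 10 and tot < 8) -> (((m <= -4 <-> u >= 8) -> (9/2)*b + u != 8) and ((not (m <= -4 <-> u >= 8)) -> 9*tot + u != 7/2))) and ((not (2*b + u = tot - 10 and tot < 8)) -> (9/2)*b + m != 0)
Before tot := b - 2: ((b + u = -12 and b < 10) -> (((m <= -4 <-> u >= 8) -> (9/2)*b + u != 8) and ((not (m <= -4 <-> u >= 8)) -> 9*b + u != 43/2))) and ((not (b + u = -12 and b < 10)) -> (9/2)*b + m != 0)
Before skip: ((b + u = -12 and b < 10) -> (((m <= -4 <-> u >= 8) -> (9/2)*b + u != 8) and ((not (m <= -4 <-> u >= 8)) -> 9*b + u != 43/2))) and ((not (b + u = -12 and b < 10)) -> (9/2)*b + m != 0)
Before skip: ((b + u = -12 and b < 10) -> (((m <= -4 <-> u >= 8) -> (9/2)*b + u != 8) and ((not (m <= -4 <-> u >= 8)) -> 9*b + u != 43/2))) and ((not (b + u = -12 and b < 10)) -> (9/2)*b + m != 0)
Answer: WP = ((b + u = -12 and b < 10) -> (((m <= -4 <-> u >= 8) -> (9/2)*b + u != 8) and ((not (m <= -4 <-> u >= 8)) -> 9*b + u != 43/2))) and ((not (b + u = -12 and b < 10)) -> (9/2)*b + m != 0)


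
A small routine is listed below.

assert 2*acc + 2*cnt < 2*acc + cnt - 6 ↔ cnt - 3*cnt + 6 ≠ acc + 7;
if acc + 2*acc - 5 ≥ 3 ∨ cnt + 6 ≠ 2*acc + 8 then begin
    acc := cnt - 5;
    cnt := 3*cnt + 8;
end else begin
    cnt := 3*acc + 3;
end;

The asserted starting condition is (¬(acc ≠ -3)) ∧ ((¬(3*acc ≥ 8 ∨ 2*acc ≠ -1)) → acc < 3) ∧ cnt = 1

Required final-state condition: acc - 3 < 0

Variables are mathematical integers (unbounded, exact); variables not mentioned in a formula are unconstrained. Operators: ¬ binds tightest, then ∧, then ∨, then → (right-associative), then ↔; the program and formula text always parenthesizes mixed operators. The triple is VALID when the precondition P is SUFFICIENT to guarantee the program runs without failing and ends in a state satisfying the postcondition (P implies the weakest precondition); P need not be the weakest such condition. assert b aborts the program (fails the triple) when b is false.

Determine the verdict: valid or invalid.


Working backward. After the program, the postcondition acc - 3 < 0 must hold; in canonical form it is acc < 3.
Then branch requires cnt < 8; else branch requires acc < 3.
Before the if: ((3*acc ≥ 8 ∨ cnt ≠ 2*acc + 2) → cnt < 8) ∧ ((¬(3*acc ≥ 8 ∨ cnt ≠ 2*acc + 2)) → acc < 3)
Before assert 2*acc + 2*cnt < 2*acc + cnt - 6 ↔ cnt - 3*cnt + 6 ≠ acc + 7: (cnt < -6 ↔ acc + 2*cnt ≠ -1) ∧ ((3*acc ≥ 8 ∨ cnt ≠ 2*acc + 2) → cnt < 8) ∧ ((¬(3*acc ≥ 8 ∨ cnt ≠ 2*acc + 2)) → acc < 3)
The weakest precondition is (cnt < -6 ↔ acc + 2*cnt ≠ -1) ∧ ((3*acc ≥ 8 ∨ cnt ≠ 2*acc + 2) → cnt < 8) ∧ ((¬(3*acc ≥ 8 ∨ cnt ≠ 2*acc + 2)) → acc < 3).
Check whether (¬(acc ≠ -3)) ∧ ((¬(3*acc ≥ 8 ∨ 2*acc ≠ -1)) → acc < 3) ∧ cnt = 1 implies it.
Every state satisfying the precondition satisfies the weakest precondition: the implication holds.
Answer: valid
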